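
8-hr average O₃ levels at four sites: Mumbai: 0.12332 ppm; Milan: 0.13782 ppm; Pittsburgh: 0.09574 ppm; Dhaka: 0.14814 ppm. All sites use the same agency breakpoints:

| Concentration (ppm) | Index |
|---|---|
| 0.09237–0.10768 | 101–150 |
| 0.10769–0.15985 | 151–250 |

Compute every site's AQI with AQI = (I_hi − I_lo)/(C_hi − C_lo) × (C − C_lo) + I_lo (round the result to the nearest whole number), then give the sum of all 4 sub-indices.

Mumbai 0.12332: bracket 0.10769–0.15985 → index 151–250; slope 99/0.05216, offset 0.01563.
AQI = 151 + 99/0.05216·0.01563 ≈ 180.67 ⇒ 181.
Milan: 0.13782 lies in 0.10769–0.15985, so I_lo=151, I_hi=250, C_lo=0.10769, C_hi=0.15985.
(250−151)/(0.15985−0.10769) × (0.13782−0.10769) + 151 = 99/0.05216 × 0.03013 + 151 ≈ 208.19 → 208.
Pittsburgh 0.09574: bracket 0.09237–0.10768 → index 101–150; slope 49/0.01531, offset 0.00337.
AQI = 101 + 49/0.01531·0.00337 ≈ 111.79 ⇒ 112.
Dhaka: 0.14814 ∈ [0.10769, 0.15985] ↔ index [151, 250].
151 + (0.14814−0.10769)·(250−151)/(0.15985−0.10769) = 151 + 0.04045·99/0.05216 ≈ 227.77, so AQI = 228.
AQIs: Mumbai=181, Milan=208, Pittsburgh=112, Dhaka=228. Sum = 181 + 208 + 112 + 228 = 729.

729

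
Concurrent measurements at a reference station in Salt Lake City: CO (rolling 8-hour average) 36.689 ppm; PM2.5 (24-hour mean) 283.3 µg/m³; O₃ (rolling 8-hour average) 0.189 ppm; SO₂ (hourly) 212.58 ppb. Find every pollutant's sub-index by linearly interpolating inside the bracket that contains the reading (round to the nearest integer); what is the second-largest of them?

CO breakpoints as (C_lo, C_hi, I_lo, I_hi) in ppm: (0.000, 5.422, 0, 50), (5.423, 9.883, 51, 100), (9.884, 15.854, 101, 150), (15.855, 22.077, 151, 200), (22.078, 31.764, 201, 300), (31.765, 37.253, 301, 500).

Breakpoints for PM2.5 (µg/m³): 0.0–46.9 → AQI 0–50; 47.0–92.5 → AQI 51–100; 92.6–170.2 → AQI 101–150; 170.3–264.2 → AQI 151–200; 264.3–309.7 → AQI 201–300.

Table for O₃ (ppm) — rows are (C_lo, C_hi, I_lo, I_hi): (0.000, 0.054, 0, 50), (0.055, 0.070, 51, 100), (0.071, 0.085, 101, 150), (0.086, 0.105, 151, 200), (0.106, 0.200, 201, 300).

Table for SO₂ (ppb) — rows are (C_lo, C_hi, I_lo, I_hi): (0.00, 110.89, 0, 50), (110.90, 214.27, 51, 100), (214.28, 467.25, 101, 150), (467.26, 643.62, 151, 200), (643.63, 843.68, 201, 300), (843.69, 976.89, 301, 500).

288

CO: 36.689 ∈ [31.765, 37.253] ↔ index [301, 500].
301 + (36.689−31.765)·(500−301)/(37.253−31.765) = 301 + 4.924·199/5.488 ≈ 479.55, so AQI = 480.
PM2.5: row 264.3–309.7 (AQI 201–300). (300−201)·(283.3−264.3)/(309.7−264.3) + 201 = 99·19.0/45.4 + 201 ≈ 242.43 → 242.
O₃: 0.189 lies in 0.106–0.200, so I_lo=201, I_hi=300, C_lo=0.106, C_hi=0.200.
(300−201)/(0.200−0.106) × (0.189−0.106) + 201 = 99/0.094 × 0.083 + 201 ≈ 288.41 → 288.
SO₂: row 110.90–214.27 (AQI 51–100). (100−51)·(212.58−110.90)/(214.27−110.90) + 51 = 49·101.68/103.37 + 51 ≈ 99.20 → 99.
Sub-indices: CO→480, PM2.5→242, O₃→288, SO₂→99. Ranked high→low: 480, 288, 242, 99. Second-highest sub-index = 288.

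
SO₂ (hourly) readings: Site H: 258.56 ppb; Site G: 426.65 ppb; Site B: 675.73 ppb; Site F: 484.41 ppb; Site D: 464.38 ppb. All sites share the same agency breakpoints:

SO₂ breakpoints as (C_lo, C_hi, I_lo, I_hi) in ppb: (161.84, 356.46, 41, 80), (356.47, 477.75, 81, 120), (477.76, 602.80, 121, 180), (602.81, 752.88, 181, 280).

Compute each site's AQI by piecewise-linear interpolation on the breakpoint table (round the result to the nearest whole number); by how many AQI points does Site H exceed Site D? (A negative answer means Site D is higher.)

Site H 258.56: bracket 161.84–356.46 → index 41–80; slope 39/194.62, offset 96.72.
AQI = 41 + 39/194.62·96.72 ≈ 60.38 ⇒ 60.
Site G: row 356.47–477.75 (AQI 81–120). (120−81)·(426.65−356.47)/(477.75−356.47) + 81 = 39·70.18/121.28 + 81 ≈ 103.57 → 104.
Site B: row 602.81–752.88 (AQI 181–280). (280−181)·(675.73−602.81)/(752.88−602.81) + 181 = 99·72.92/150.07 + 181 ≈ 229.10 → 229.
Site F: 484.41 lies in 477.76–602.80, so I_lo=121, I_hi=180, C_lo=477.76, C_hi=602.80.
(180−121)/(602.80−477.76) × (484.41−477.76) + 121 = 59/125.04 × 6.65 + 121 ≈ 124.14 → 124.
Site D: 464.38 ∈ [356.47, 477.75] ↔ index [81, 120].
81 + (464.38−356.47)·(120−81)/(477.75−356.47) = 81 + 107.91·39/121.28 ≈ 115.70, so AQI = 116.
AQIs: Site H=60, Site G=104, Site B=229, Site F=124, Site D=116. Site H (60) − Site D (116) = -56.

-56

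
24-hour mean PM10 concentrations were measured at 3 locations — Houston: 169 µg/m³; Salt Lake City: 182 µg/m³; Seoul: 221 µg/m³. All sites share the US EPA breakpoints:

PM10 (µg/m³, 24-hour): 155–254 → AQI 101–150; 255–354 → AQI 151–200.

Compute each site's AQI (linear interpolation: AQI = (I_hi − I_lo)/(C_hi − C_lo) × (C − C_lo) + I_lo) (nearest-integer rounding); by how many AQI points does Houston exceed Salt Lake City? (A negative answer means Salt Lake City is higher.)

-6

Houston 169: bracket 155–254 → index 101–150; slope 49/99, offset 14.
AQI = 101 + 49/99·14 ≈ 107.93 ⇒ 108.
Salt Lake City: row 155–254 (AQI 101–150). (150−101)·(182−155)/(254−155) + 101 = 49·27/99 + 101 ≈ 114.36 → 114.
Seoul: 221 lies in 155–254, so I_lo=101, I_hi=150, C_lo=155, C_hi=254.
(150−101)/(254−155) × (221−155) + 101 = 49/99 × 66 + 101 ≈ 133.67 → 134.
AQIs: Houston=108, Salt Lake City=114, Seoul=134. Houston (108) − Salt Lake City (114) = -6.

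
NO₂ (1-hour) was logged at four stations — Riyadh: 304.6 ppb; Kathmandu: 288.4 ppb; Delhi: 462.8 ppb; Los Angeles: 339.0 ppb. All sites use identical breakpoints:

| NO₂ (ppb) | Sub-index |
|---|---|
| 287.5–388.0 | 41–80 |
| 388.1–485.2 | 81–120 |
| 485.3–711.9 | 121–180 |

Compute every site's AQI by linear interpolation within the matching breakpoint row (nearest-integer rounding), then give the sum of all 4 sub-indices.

261

Riyadh: 304.6 ∈ [287.5, 388.0] ↔ index [41, 80].
41 + (304.6−287.5)·(80−41)/(388.0−287.5) = 41 + 17.1·39/100.5 ≈ 47.64, so AQI = 48.
Kathmandu 288.4: bracket 287.5–388.0 → index 41–80; slope 39/100.5, offset 0.9.
AQI = 41 + 39/100.5·0.9 ≈ 41.35 ⇒ 41.
Delhi: row 388.1–485.2 (AQI 81–120). (120−81)·(462.8−388.1)/(485.2−388.1) + 81 = 39·74.7/97.1 + 81 ≈ 111.00 → 111.
Los Angeles: row 287.5–388.0 (AQI 41–80). (80−41)·(339.0−287.5)/(388.0−287.5) + 41 = 39·51.5/100.5 + 41 ≈ 60.99 → 61.
AQIs: Riyadh=48, Kathmandu=41, Delhi=111, Los Angeles=61. Sum = 48 + 41 + 111 + 61 = 261.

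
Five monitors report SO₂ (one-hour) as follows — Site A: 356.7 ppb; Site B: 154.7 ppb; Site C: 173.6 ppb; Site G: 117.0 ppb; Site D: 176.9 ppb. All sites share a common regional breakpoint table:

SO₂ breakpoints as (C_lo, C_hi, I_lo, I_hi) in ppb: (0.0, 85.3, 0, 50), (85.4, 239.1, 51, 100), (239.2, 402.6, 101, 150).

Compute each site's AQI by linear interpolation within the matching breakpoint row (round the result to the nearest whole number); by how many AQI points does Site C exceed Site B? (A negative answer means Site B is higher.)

Site A: 356.7 lies in 239.2–402.6, so I_lo=101, I_hi=150, C_lo=239.2, C_hi=402.6.
(150−101)/(402.6−239.2) × (356.7−239.2) + 101 = 49/163.4 × 117.5 + 101 ≈ 136.24 → 136.
Site B: 154.7 lies in 85.4–239.1, so I_lo=51, I_hi=100, C_lo=85.4, C_hi=239.1.
(100−51)/(239.1−85.4) × (154.7−85.4) + 51 = 49/153.7 × 69.3 + 51 ≈ 73.09 → 73.
Site C 173.6: bracket 85.4–239.1 → index 51–100; slope 49/153.7, offset 88.2.
AQI = 51 + 49/153.7·88.2 ≈ 79.12 ⇒ 79.
Site G: 117.0 ∈ [85.4, 239.1] ↔ index [51, 100].
51 + (117.0−85.4)·(100−51)/(239.1−85.4) = 51 + 31.6·49/153.7 ≈ 61.07, so AQI = 61.
Site D: row 85.4–239.1 (AQI 51–100). (100−51)·(176.9−85.4)/(239.1−85.4) + 51 = 49·91.5/153.7 + 51 ≈ 80.17 → 80.
AQIs: Site A=136, Site B=73, Site C=79, Site G=61, Site D=80. Site C (79) − Site B (73) = 6.

6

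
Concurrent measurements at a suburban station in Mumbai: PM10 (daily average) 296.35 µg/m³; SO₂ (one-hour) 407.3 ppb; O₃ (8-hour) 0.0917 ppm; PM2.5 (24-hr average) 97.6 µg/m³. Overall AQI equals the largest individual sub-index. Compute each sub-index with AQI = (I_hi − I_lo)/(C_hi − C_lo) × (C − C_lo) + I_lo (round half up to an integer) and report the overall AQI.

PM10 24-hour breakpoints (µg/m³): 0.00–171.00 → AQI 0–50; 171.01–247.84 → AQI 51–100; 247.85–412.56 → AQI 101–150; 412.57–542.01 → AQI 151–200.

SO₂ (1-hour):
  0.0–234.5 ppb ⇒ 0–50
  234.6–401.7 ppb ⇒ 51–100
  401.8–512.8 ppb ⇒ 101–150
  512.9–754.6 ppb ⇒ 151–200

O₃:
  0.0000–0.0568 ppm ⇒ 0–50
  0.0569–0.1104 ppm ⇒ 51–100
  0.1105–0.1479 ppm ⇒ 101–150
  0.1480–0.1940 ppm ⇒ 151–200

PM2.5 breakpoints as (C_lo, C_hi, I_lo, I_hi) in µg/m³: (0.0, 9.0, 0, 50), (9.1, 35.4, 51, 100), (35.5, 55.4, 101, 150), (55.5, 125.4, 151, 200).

181

PM10 296.35: bracket 247.85–412.56 → index 101–150; slope 49/164.71, offset 48.50.
AQI = 101 + 49/164.71·48.50 ≈ 115.43 ⇒ 115.
SO₂: row 401.8–512.8 (AQI 101–150). (150−101)·(407.3−401.8)/(512.8−401.8) + 101 = 49·5.5/111.0 + 101 ≈ 103.43 → 103.
O₃: 0.0917 lies in 0.0569–0.1104, so I_lo=51, I_hi=100, C_lo=0.0569, C_hi=0.1104.
(100−51)/(0.1104−0.0569) × (0.0917−0.0569) + 51 = 49/0.0535 × 0.0348 + 51 ≈ 82.87 → 83.
PM2.5: 97.6 ∈ [55.5, 125.4] ↔ index [151, 200].
151 + (97.6−55.5)·(200−151)/(125.4−55.5) = 151 + 42.1·49/69.9 ≈ 180.51, so AQI = 181.
Sub-indices: PM10→115, SO₂→103, O₃→83, PM2.5→181. Overall AQI = max = 181; dominant pollutant is PM2.5.
AQI 181: Unhealthy.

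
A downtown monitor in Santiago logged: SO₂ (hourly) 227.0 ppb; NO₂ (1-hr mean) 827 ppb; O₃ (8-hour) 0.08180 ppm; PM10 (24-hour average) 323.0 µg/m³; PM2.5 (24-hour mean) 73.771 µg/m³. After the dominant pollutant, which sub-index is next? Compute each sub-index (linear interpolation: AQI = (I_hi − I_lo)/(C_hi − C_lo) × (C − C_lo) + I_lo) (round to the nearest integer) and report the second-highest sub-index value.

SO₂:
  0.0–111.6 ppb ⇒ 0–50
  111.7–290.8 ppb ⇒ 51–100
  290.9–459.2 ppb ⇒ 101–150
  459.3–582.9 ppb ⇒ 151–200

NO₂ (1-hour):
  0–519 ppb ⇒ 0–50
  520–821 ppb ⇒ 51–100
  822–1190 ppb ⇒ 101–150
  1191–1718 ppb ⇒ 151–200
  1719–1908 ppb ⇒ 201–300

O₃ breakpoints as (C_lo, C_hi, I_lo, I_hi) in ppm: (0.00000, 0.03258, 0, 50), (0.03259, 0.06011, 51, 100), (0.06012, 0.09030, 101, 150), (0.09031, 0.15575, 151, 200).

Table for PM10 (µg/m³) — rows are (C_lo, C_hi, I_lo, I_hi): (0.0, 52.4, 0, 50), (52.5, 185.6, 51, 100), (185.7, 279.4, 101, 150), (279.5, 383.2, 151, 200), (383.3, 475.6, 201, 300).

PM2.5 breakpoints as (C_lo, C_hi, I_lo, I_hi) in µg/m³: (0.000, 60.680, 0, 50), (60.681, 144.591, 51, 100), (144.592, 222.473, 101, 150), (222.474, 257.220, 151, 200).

136

SO₂ 227.0: bracket 111.7–290.8 → index 51–100; slope 49/179.1, offset 115.3.
AQI = 51 + 49/179.1·115.3 ≈ 82.54 ⇒ 83.
NO₂ 827: bracket 822–1190 → index 101–150; slope 49/368, offset 5.
AQI = 101 + 49/368·5 ≈ 101.67 ⇒ 102.
O₃: row 0.06012–0.09030 (AQI 101–150). (150−101)·(0.08180−0.06012)/(0.09030−0.06012) + 101 = 49·0.02168/0.03018 + 101 ≈ 136.20 → 136.
PM10: 323.0 ∈ [279.5, 383.2] ↔ index [151, 200].
151 + (323.0−279.5)·(200−151)/(383.2−279.5) = 151 + 43.5·49/103.7 ≈ 171.55, so AQI = 172.
PM2.5 73.771: bracket 60.681–144.591 → index 51–100; slope 49/83.910, offset 13.090.
AQI = 51 + 49/83.910·13.090 ≈ 58.64 ⇒ 59.
Sub-indices: SO₂→83, NO₂→102, O₃→136, PM10→172, PM2.5→59. Ranked high→low: 172, 136, 102, 83, 59. Second-highest sub-index = 136.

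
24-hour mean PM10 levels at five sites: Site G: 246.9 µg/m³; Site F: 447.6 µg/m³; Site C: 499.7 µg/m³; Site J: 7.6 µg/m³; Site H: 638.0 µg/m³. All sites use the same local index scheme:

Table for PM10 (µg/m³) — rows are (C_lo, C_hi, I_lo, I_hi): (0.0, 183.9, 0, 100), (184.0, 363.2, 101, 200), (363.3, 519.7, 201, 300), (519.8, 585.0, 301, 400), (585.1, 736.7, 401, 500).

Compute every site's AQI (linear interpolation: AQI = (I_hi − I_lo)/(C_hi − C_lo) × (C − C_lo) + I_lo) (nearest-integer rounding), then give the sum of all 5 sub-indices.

Site G: 246.9 lies in 184.0–363.2, so I_lo=101, I_hi=200, C_lo=184.0, C_hi=363.2.
(200−101)/(363.2−184.0) × (246.9−184.0) + 101 = 99/179.2 × 62.9 + 101 ≈ 135.75 → 136.
Site F: 447.6 ∈ [363.3, 519.7] ↔ index [201, 300].
201 + (447.6−363.3)·(300−201)/(519.7−363.3) = 201 + 84.3·99/156.4 ≈ 254.36, so AQI = 254.
Site C: 499.7 lies in 363.3–519.7, so I_lo=201, I_hi=300, C_lo=363.3, C_hi=519.7.
(300−201)/(519.7−363.3) × (499.7−363.3) + 201 = 99/156.4 × 136.4 + 201 ≈ 287.34 → 287.
Site J 7.6: bracket 0.0–183.9 → index 0–100; slope 100/183.9, offset 7.6.
AQI = 0 + 100/183.9·7.6 ≈ 4.13 ⇒ 4.
Site H: 638.0 lies in 585.1–736.7, so I_lo=401, I_hi=500, C_lo=585.1, C_hi=736.7.
(500−401)/(736.7−585.1) × (638.0−585.1) + 401 = 99/151.6 × 52.9 + 401 ≈ 435.55 → 436.
AQIs: Site G=136, Site F=254, Site C=287, Site J=4, Site H=436. Sum = 136 + 254 + 287 + 4 + 436 = 1117.

1117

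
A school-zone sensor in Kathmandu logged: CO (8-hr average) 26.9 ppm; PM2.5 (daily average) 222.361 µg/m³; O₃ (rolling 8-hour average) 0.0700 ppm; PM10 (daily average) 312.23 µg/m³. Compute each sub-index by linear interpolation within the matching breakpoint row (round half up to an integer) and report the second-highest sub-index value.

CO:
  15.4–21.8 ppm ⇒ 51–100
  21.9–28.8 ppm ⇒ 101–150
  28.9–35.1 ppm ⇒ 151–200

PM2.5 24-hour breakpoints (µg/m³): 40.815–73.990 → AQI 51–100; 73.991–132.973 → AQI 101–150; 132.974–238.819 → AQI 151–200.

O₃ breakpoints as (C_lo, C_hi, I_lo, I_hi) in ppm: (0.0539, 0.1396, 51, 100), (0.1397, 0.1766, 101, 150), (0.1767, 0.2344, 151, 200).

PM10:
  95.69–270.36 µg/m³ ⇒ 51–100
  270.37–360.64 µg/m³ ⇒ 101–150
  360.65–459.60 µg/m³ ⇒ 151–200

CO: 26.9 ∈ [21.9, 28.8] ↔ index [101, 150].
101 + (26.9−21.9)·(150−101)/(28.8−21.9) = 101 + 5.0·49/6.9 ≈ 136.51, so AQI = 137.
PM2.5: 222.361 lies in 132.974–238.819, so I_lo=151, I_hi=200, C_lo=132.974, C_hi=238.819.
(200−151)/(238.819−132.974) × (222.361−132.974) + 151 = 49/105.845 × 89.387 + 151 ≈ 192.38 → 192.
O₃: row 0.0539–0.1396 (AQI 51–100). (100−51)·(0.0700−0.0539)/(0.1396−0.0539) + 51 = 49·0.0161/0.0857 + 51 ≈ 60.21 → 60.
PM10: 312.23 ∈ [270.37, 360.64] ↔ index [101, 150].
101 + (312.23−270.37)·(150−101)/(360.64−270.37) = 101 + 41.86·49/90.27 ≈ 123.72, so AQI = 124.
Sub-indices: CO→137, PM2.5→192, O₃→60, PM10→124. Ranked high→low: 192, 137, 124, 60. Second-highest sub-index = 137.

137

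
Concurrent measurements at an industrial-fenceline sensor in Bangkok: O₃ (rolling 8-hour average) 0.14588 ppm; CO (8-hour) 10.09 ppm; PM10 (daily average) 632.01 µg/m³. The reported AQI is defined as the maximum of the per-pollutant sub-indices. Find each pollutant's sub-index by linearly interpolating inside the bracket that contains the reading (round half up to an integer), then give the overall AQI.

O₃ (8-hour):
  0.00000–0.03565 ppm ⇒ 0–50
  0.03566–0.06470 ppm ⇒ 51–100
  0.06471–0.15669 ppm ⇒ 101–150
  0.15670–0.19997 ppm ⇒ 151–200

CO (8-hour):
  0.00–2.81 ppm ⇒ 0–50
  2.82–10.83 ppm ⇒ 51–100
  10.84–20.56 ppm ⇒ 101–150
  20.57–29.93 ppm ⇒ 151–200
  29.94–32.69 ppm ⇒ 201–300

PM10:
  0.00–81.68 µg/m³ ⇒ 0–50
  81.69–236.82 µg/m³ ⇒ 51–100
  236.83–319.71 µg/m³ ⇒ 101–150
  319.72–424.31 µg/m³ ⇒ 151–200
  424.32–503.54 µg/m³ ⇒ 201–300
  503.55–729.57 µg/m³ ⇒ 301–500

414

O₃ 0.14588: bracket 0.06471–0.15669 → index 101–150; slope 49/0.09198, offset 0.08117.
AQI = 101 + 49/0.09198·0.08117 ≈ 144.24 ⇒ 144.
CO 10.09: bracket 2.82–10.83 → index 51–100; slope 49/8.01, offset 7.27.
AQI = 51 + 49/8.01·7.27 ≈ 95.47 ⇒ 95.
PM10: 632.01 ∈ [503.55, 729.57] ↔ index [301, 500].
301 + (632.01−503.55)·(500−301)/(729.57−503.55) = 301 + 128.46·199/226.02 ≈ 414.10, so AQI = 414.
Sub-indices: O₃→144, CO→95, PM10→414. Overall AQI = max = 414; dominant pollutant is PM10.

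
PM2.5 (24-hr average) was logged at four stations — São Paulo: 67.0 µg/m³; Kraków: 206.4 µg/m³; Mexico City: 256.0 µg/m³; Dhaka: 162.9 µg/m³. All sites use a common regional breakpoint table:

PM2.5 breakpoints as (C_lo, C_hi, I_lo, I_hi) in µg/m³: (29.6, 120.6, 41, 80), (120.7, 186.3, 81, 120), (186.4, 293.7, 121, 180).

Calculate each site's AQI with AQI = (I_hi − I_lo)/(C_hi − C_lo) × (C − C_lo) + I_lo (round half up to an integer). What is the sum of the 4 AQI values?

454

São Paulo: row 29.6–120.6 (AQI 41–80). (80−41)·(67.0−29.6)/(120.6−29.6) + 41 = 39·37.4/91.0 + 41 ≈ 57.03 → 57.
Kraków 206.4: bracket 186.4–293.7 → index 121–180; slope 59/107.3, offset 20.0.
AQI = 121 + 59/107.3·20.0 ≈ 132.00 ⇒ 132.
Mexico City: row 186.4–293.7 (AQI 121–180). (180−121)·(256.0−186.4)/(293.7−186.4) + 121 = 59·69.6/107.3 + 121 ≈ 159.27 → 159.
Dhaka: 162.9 ∈ [120.7, 186.3] ↔ index [81, 120].
81 + (162.9−120.7)·(120−81)/(186.3−120.7) = 81 + 42.2·39/65.6 ≈ 106.09, so AQI = 106.
AQIs: São Paulo=57, Kraków=132, Mexico City=159, Dhaka=106. Sum = 57 + 132 + 159 + 106 = 454.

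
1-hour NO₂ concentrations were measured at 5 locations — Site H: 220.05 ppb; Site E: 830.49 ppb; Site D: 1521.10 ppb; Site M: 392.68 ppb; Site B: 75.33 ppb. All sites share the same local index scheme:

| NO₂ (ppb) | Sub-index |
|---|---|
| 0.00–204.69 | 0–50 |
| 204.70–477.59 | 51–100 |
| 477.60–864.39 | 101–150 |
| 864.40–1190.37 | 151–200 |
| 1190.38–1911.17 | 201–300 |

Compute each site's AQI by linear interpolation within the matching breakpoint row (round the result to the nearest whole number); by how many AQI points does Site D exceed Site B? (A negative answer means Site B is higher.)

228

Site H: 220.05 lies in 204.70–477.59, so I_lo=51, I_hi=100, C_lo=204.70, C_hi=477.59.
(100−51)/(477.59−204.70) × (220.05−204.70) + 51 = 49/272.89 × 15.35 + 51 ≈ 53.76 → 54.
Site E: 830.49 lies in 477.60–864.39, so I_lo=101, I_hi=150, C_lo=477.60, C_hi=864.39.
(150−101)/(864.39−477.60) × (830.49−477.60) + 101 = 49/386.79 × 352.89 + 101 ≈ 145.71 → 146.
Site D: 1521.10 lies in 1190.38–1911.17, so I_lo=201, I_hi=300, C_lo=1190.38, C_hi=1911.17.
(300−201)/(1911.17−1190.38) × (1521.10−1190.38) + 201 = 99/720.79 × 330.72 + 201 ≈ 246.42 → 246.
Site M: 392.68 lies in 204.70–477.59, so I_lo=51, I_hi=100, C_lo=204.70, C_hi=477.59.
(100−51)/(477.59−204.70) × (392.68−204.70) + 51 = 49/272.89 × 187.98 + 51 ≈ 84.75 → 85.
Site B 75.33: bracket 0.00–204.69 → index 0–50; slope 50/204.69, offset 75.33.
AQI = 0 + 50/204.69·75.33 ≈ 18.40 ⇒ 18.
AQIs: Site H=54, Site E=146, Site D=246, Site M=85, Site B=18. Site D (246) − Site B (18) = 228.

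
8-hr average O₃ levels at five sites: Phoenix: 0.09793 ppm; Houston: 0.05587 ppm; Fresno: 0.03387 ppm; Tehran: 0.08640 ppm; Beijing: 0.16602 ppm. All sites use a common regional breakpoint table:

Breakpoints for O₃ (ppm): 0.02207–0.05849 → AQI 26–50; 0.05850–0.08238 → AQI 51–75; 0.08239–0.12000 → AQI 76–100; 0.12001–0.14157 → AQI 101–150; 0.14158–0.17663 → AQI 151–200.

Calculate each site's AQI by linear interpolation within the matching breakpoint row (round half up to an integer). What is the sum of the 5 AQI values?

432

Phoenix: row 0.08239–0.12000 (AQI 76–100). (100−76)·(0.09793−0.08239)/(0.12000−0.08239) + 76 = 24·0.01554/0.03761 + 76 ≈ 85.92 → 86.
Houston: 0.05587 ∈ [0.02207, 0.05849] ↔ index [26, 50].
26 + (0.05587−0.02207)·(50−26)/(0.05849−0.02207) = 26 + 0.03380·24/0.03642 ≈ 48.27, so AQI = 48.
Fresno: row 0.02207–0.05849 (AQI 26–50). (50−26)·(0.03387−0.02207)/(0.05849−0.02207) + 26 = 24·0.01180/0.03642 + 26 ≈ 33.78 → 34.
Tehran: row 0.08239–0.12000 (AQI 76–100). (100−76)·(0.08640−0.08239)/(0.12000−0.08239) + 76 = 24·0.00401/0.03761 + 76 ≈ 78.56 → 79.
Beijing: 0.16602 lies in 0.14158–0.17663, so I_lo=151, I_hi=200, C_lo=0.14158, C_hi=0.17663.
(200−151)/(0.17663−0.14158) × (0.16602−0.14158) + 151 = 49/0.03505 × 0.02444 + 151 ≈ 185.17 → 185.
AQIs: Phoenix=86, Houston=48, Fresno=34, Tehran=79, Beijing=185. Sum = 86 + 48 + 34 + 79 + 185 = 432.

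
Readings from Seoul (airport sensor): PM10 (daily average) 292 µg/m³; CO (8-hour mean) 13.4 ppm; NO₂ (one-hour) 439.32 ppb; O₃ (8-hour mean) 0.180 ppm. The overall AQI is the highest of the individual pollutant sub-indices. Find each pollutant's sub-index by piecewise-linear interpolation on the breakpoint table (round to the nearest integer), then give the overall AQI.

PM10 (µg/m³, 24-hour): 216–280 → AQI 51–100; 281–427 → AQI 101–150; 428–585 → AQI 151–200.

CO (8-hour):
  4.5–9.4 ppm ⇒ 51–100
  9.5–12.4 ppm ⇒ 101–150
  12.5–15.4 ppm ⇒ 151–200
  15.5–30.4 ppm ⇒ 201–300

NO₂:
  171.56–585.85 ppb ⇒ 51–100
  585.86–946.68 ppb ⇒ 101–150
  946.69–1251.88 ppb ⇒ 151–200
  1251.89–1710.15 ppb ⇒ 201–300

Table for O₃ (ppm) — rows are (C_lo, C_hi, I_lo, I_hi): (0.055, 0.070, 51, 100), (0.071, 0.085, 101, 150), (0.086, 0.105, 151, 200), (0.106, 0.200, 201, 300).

PM10: 292 ∈ [281, 427] ↔ index [101, 150].
101 + (292−281)·(150−101)/(427−281) = 101 + 11·49/146 ≈ 104.69, so AQI = 105.
CO 13.4: bracket 12.5–15.4 → index 151–200; slope 49/2.9, offset 0.9.
AQI = 151 + 49/2.9·0.9 ≈ 166.21 ⇒ 166.
NO₂: 439.32 ∈ [171.56, 585.85] ↔ index [51, 100].
51 + (439.32−171.56)·(100−51)/(585.85−171.56) = 51 + 267.76·49/414.29 ≈ 82.67, so AQI = 83.
O₃: 0.180 lies in 0.106–0.200, so I_lo=201, I_hi=300, C_lo=0.106, C_hi=0.200.
(300−201)/(0.200−0.106) × (0.180−0.106) + 201 = 99/0.094 × 0.074 + 201 ≈ 278.94 → 279.
Sub-indices: PM10→105, CO→166, NO₂→83, O₃→279. Overall AQI = max = 279; dominant pollutant is O₃.
AQI 279: Very Unhealthy.

279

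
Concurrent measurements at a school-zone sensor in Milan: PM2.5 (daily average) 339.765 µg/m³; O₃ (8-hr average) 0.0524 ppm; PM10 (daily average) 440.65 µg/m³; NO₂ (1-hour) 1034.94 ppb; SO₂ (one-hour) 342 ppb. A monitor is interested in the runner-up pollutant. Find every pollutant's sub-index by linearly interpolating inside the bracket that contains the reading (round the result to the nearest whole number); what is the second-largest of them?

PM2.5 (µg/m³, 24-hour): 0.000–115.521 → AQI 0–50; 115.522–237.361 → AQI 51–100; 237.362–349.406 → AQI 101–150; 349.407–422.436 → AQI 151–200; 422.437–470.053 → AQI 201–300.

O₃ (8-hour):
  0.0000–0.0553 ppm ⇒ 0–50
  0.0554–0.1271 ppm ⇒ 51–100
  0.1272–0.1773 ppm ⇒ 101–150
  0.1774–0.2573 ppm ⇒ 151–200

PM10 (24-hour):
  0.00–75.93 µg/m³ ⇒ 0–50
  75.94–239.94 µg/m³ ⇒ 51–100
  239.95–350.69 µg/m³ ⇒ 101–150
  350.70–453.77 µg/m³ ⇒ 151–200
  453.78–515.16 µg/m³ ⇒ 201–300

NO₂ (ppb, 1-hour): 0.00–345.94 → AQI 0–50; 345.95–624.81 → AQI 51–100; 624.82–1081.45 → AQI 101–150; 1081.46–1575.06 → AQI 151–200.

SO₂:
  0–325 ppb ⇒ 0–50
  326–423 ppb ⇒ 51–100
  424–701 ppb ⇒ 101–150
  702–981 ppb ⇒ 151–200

PM2.5: 339.765 ∈ [237.362, 349.406] ↔ index [101, 150].
101 + (339.765−237.362)·(150−101)/(349.406−237.362) = 101 + 102.403·49/112.044 ≈ 145.78, so AQI = 146.
O₃: 0.0524 ∈ [0.0000, 0.0553] ↔ index [0, 50].
0 + (0.0524−0.0000)·(50−0)/(0.0553−0.0000) = 0 + 0.0524·50/0.0553 ≈ 47.38, so AQI = 47.
PM10: row 350.70–453.77 (AQI 151–200). (200−151)·(440.65−350.70)/(453.77−350.70) + 151 = 49·89.95/103.07 + 151 ≈ 193.76 → 194.
NO₂: row 624.82–1081.45 (AQI 101–150). (150−101)·(1034.94−624.82)/(1081.45−624.82) + 101 = 49·410.12/456.63 + 101 ≈ 145.01 → 145.
SO₂: row 326–423 (AQI 51–100). (100−51)·(342−326)/(423−326) + 51 = 49·16/97 + 51 ≈ 59.08 → 59.
Sub-indices: PM2.5→146, O₃→47, PM10→194, NO₂→145, SO₂→59. Ranked high→low: 194, 146, 145, 59, 47. Second-highest sub-index = 146.

146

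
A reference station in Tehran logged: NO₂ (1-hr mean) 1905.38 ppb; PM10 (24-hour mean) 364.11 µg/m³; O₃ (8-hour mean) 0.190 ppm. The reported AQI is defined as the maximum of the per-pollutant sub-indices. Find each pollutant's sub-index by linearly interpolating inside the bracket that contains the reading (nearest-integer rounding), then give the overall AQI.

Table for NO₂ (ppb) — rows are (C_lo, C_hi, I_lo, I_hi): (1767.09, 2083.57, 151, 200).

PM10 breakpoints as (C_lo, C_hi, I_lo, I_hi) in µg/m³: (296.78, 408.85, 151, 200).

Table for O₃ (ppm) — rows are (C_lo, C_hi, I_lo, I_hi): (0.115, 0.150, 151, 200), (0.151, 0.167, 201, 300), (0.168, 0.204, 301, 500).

423

NO₂: row 1767.09–2083.57 (AQI 151–200). (200−151)·(1905.38−1767.09)/(2083.57−1767.09) + 151 = 49·138.29/316.48 + 151 ≈ 172.41 → 172.
PM10: row 296.78–408.85 (AQI 151–200). (200−151)·(364.11−296.78)/(408.85−296.78) + 151 = 49·67.33/112.07 + 151 ≈ 180.44 → 180.
O₃: 0.190 lies in 0.168–0.204, so I_lo=301, I_hi=500, C_lo=0.168, C_hi=0.204.
(500−301)/(0.204−0.168) × (0.190−0.168) + 301 = 199/0.036 × 0.022 + 301 ≈ 422.61 → 423.
Sub-indices: NO₂→172, PM10→180, O₃→423. Overall AQI = max = 423; dominant pollutant is O₃.
AQI 423: Hazardous.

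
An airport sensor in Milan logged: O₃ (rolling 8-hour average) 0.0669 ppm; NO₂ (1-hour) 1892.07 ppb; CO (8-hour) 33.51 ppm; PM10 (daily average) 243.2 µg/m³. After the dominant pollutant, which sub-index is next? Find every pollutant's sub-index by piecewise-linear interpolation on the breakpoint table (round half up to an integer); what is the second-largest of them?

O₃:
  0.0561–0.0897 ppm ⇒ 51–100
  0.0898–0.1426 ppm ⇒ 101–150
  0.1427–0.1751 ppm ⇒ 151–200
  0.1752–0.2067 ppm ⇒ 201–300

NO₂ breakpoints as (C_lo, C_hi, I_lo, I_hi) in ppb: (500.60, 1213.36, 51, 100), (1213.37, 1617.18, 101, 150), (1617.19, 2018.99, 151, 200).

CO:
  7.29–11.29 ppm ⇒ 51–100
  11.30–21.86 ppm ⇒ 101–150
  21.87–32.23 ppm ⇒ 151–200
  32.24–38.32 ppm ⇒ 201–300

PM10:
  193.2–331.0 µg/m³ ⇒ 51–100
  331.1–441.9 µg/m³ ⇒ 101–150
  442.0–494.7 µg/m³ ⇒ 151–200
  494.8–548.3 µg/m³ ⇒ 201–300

O₃: 0.0669 lies in 0.0561–0.0897, so I_lo=51, I_hi=100, C_lo=0.0561, C_hi=0.0897.
(100−51)/(0.0897−0.0561) × (0.0669−0.0561) + 51 = 49/0.0336 × 0.0108 + 51 ≈ 66.75 → 67.
NO₂: 1892.07 ∈ [1617.19, 2018.99] ↔ index [151, 200].
151 + (1892.07−1617.19)·(200−151)/(2018.99−1617.19) = 151 + 274.88·49/401.80 ≈ 184.52, so AQI = 185.
CO: row 32.24–38.32 (AQI 201–300). (300−201)·(33.51−32.24)/(38.32−32.24) + 201 = 99·1.27/6.08 + 201 ≈ 221.68 → 222.
PM10 243.2: bracket 193.2–331.0 → index 51–100; slope 49/137.8, offset 50.0.
AQI = 51 + 49/137.8·50.0 ≈ 68.78 ⇒ 69.
Sub-indices: O₃→67, NO₂→185, CO→222, PM10→69. Ranked high→low: 222, 185, 69, 67. Second-highest sub-index = 185.

185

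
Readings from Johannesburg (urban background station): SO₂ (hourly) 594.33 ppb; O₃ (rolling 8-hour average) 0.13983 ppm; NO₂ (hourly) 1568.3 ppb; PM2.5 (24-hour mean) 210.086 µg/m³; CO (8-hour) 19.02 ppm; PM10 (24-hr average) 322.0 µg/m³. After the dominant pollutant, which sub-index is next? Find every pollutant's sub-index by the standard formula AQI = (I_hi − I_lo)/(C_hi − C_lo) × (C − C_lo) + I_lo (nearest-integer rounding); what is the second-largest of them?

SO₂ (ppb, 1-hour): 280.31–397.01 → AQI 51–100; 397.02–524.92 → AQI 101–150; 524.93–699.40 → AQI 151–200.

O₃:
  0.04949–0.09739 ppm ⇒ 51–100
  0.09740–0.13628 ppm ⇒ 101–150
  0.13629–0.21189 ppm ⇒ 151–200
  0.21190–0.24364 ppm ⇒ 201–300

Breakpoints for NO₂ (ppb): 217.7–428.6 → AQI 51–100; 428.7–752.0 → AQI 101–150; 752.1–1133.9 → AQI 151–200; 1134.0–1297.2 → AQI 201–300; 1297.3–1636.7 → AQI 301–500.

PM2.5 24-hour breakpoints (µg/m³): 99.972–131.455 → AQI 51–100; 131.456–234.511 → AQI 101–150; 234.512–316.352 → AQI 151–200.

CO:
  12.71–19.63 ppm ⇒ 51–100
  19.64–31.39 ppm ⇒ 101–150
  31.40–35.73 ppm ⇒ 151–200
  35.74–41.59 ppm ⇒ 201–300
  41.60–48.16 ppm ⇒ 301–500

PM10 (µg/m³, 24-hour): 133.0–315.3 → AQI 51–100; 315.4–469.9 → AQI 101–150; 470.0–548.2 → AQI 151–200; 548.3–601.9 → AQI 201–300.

SO₂: row 524.93–699.40 (AQI 151–200). (200−151)·(594.33−524.93)/(699.40−524.93) + 151 = 49·69.40/174.47 + 151 ≈ 170.49 → 170.
O₃: row 0.13629–0.21189 (AQI 151–200). (200−151)·(0.13983−0.13629)/(0.21189−0.13629) + 151 = 49·0.00354/0.07560 + 151 ≈ 153.29 → 153.
NO₂: 1568.3 lies in 1297.3–1636.7, so I_lo=301, I_hi=500, C_lo=1297.3, C_hi=1636.7.
(500−301)/(1636.7−1297.3) × (1568.3−1297.3) + 301 = 199/339.4 × 271.0 + 301 ≈ 459.90 → 460.
PM2.5 210.086: bracket 131.456–234.511 → index 101–150; slope 49/103.055, offset 78.630.
AQI = 101 + 49/103.055·78.630 ≈ 138.39 ⇒ 138.
CO: 19.02 ∈ [12.71, 19.63] ↔ index [51, 100].
51 + (19.02−12.71)·(100−51)/(19.63−12.71) = 51 + 6.31·49/6.92 ≈ 95.68, so AQI = 96.
PM10: 322.0 lies in 315.4–469.9, so I_lo=101, I_hi=150, C_lo=315.4, C_hi=469.9.
(150−101)/(469.9−315.4) × (322.0−315.4) + 101 = 49/154.5 × 6.6 + 101 ≈ 103.09 → 103.
Sub-indices: SO₂→170, O₃→153, NO₂→460, PM2.5→138, CO→96, PM10→103. Ranked high→low: 460, 170, 153, 138, 103, 96. Second-highest sub-index = 170.

170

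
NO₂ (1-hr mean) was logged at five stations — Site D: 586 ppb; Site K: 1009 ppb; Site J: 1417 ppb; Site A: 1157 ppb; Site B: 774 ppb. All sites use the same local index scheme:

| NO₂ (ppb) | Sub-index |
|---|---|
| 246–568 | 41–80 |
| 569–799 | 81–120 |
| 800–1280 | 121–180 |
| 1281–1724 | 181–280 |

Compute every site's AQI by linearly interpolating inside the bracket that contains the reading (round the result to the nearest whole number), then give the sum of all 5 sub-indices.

723

Site D: 586 ∈ [569, 799] ↔ index [81, 120].
81 + (586−569)·(120−81)/(799−569) = 81 + 17·39/230 ≈ 83.88, so AQI = 84.
Site K 1009: bracket 800–1280 → index 121–180; slope 59/480, offset 209.
AQI = 121 + 59/480·209 ≈ 146.69 ⇒ 147.
Site J: row 1281–1724 (AQI 181–280). (280−181)·(1417−1281)/(1724−1281) + 181 = 99·136/443 + 181 ≈ 211.39 → 211.
Site A: 1157 lies in 800–1280, so I_lo=121, I_hi=180, C_lo=800, C_hi=1280.
(180−121)/(1280−800) × (1157−800) + 121 = 59/480 × 357 + 121 ≈ 164.88 → 165.
Site B: 774 ∈ [569, 799] ↔ index [81, 120].
81 + (774−569)·(120−81)/(799−569) = 81 + 205·39/230 ≈ 115.76, so AQI = 116.
AQIs: Site D=84, Site K=147, Site J=211, Site A=165, Site B=116. Sum = 84 + 147 + 211 + 165 + 116 = 723.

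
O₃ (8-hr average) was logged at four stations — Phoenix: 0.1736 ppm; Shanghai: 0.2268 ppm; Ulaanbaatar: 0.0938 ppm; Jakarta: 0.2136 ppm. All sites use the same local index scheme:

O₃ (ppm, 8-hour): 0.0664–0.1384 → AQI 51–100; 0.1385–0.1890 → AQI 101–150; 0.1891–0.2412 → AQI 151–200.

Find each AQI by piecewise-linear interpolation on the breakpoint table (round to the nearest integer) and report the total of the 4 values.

Phoenix: row 0.1385–0.1890 (AQI 101–150). (150−101)·(0.1736−0.1385)/(0.1890−0.1385) + 101 = 49·0.0351/0.0505 + 101 ≈ 135.06 → 135.
Shanghai: 0.2268 ∈ [0.1891, 0.2412] ↔ index [151, 200].
151 + (0.2268−0.1891)·(200−151)/(0.2412−0.1891) = 151 + 0.0377·49/0.0521 ≈ 186.46, so AQI = 186.
Ulaanbaatar 0.0938: bracket 0.0664–0.1384 → index 51–100; slope 49/0.0720, offset 0.0274.
AQI = 51 + 49/0.0720·0.0274 ≈ 69.65 ⇒ 70.
Jakarta: 0.2136 lies in 0.1891–0.2412, so I_lo=151, I_hi=200, C_lo=0.1891, C_hi=0.2412.
(200−151)/(0.2412−0.1891) × (0.2136−0.1891) + 151 = 49/0.0521 × 0.0245 + 151 ≈ 174.04 → 174.
AQIs: Phoenix=135, Shanghai=186, Ulaanbaatar=70, Jakarta=174. Sum = 135 + 186 + 70 + 174 = 565.

565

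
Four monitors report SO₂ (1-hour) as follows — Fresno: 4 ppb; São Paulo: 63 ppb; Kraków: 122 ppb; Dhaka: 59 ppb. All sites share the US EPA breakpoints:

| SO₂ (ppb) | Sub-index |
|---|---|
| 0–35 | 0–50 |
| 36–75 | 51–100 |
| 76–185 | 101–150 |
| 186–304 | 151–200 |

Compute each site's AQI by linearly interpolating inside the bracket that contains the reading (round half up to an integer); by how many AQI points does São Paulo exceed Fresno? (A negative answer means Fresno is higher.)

Fresno: row 0–35 (AQI 0–50). (50−0)·(4−0)/(35−0) + 0 = 50·4/35 + 0 ≈ 5.71 → 6.
São Paulo 63: bracket 36–75 → index 51–100; slope 49/39, offset 27.
AQI = 51 + 49/39·27 ≈ 84.92 ⇒ 85.
Kraków: row 76–185 (AQI 101–150). (150−101)·(122−76)/(185−76) + 101 = 49·46/109 + 101 ≈ 121.68 → 122.
Dhaka: 59 ∈ [36, 75] ↔ index [51, 100].
51 + (59−36)·(100−51)/(75−36) = 51 + 23·49/39 ≈ 79.90, so AQI = 80.
AQIs: Fresno=6, São Paulo=85, Kraków=122, Dhaka=80. São Paulo (85) − Fresno (6) = 79.

79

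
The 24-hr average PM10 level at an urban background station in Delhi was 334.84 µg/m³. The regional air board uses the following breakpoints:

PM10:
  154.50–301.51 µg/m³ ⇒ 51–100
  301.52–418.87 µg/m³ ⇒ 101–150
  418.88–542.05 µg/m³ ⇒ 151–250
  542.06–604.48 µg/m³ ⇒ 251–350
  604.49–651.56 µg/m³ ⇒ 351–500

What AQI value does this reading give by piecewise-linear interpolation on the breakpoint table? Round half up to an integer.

115

PM10: row 301.52–418.87 (AQI 101–150). (150−101)·(334.84−301.52)/(418.87−301.52) + 101 = 49·33.32/117.35 + 101 ≈ 114.91 → 115.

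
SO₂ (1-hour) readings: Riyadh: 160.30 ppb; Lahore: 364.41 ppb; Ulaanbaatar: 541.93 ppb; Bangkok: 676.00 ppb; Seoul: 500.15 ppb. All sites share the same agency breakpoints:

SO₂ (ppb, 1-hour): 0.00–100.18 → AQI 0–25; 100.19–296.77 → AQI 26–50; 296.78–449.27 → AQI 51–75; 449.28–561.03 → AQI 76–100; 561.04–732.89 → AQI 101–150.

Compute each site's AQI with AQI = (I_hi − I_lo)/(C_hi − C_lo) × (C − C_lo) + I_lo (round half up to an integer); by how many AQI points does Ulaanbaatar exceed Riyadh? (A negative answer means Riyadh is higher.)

63

Riyadh: row 100.19–296.77 (AQI 26–50). (50−26)·(160.30−100.19)/(296.77−100.19) + 26 = 24·60.11/196.58 + 26 ≈ 33.34 → 33.
Lahore: 364.41 ∈ [296.78, 449.27] ↔ index [51, 75].
51 + (364.41−296.78)·(75−51)/(449.27−296.78) = 51 + 67.63·24/152.49 ≈ 61.64, so AQI = 62.
Ulaanbaatar 541.93: bracket 449.28–561.03 → index 76–100; slope 24/111.75, offset 92.65.
AQI = 76 + 24/111.75·92.65 ≈ 95.90 ⇒ 96.
Bangkok: 676.00 lies in 561.04–732.89, so I_lo=101, I_hi=150, C_lo=561.04, C_hi=732.89.
(150−101)/(732.89−561.04) × (676.00−561.04) + 101 = 49/171.85 × 114.96 + 101 ≈ 133.78 → 134.
Seoul: row 449.28–561.03 (AQI 76–100). (100−76)·(500.15−449.28)/(561.03−449.28) + 76 = 24·50.87/111.75 + 76 ≈ 86.93 → 87.
AQIs: Riyadh=33, Lahore=62, Ulaanbaatar=96, Bangkok=134, Seoul=87. Ulaanbaatar (96) − Riyadh (33) = 63.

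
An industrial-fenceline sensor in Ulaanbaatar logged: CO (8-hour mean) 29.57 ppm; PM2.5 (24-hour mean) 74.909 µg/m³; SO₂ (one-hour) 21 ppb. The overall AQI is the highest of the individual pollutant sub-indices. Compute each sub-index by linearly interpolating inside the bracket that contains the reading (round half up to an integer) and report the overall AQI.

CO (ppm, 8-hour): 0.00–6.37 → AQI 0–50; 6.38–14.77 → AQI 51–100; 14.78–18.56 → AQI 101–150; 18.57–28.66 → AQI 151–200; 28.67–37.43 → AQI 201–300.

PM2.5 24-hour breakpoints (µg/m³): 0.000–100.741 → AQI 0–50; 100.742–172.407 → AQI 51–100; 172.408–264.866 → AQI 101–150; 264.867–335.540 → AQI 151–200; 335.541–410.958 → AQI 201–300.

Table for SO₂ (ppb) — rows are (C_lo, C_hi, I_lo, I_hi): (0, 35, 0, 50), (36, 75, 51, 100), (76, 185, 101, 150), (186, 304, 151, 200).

CO: row 28.67–37.43 (AQI 201–300). (300−201)·(29.57−28.67)/(37.43−28.67) + 201 = 99·0.90/8.76 + 201 ≈ 211.17 → 211.
PM2.5: 74.909 ∈ [0.000, 100.741] ↔ index [0, 50].
0 + (74.909−0.000)·(50−0)/(100.741−0.000) = 0 + 74.909·50/100.741 ≈ 37.18, so AQI = 37.
SO₂ 21: bracket 0–35 → index 0–50; slope 50/35, offset 21.
AQI = 0 + 50/35·21 ≈ 30.00 ⇒ 30.
Sub-indices: CO→211, PM2.5→37, SO₂→30. Overall AQI = max = 211; dominant pollutant is CO.

211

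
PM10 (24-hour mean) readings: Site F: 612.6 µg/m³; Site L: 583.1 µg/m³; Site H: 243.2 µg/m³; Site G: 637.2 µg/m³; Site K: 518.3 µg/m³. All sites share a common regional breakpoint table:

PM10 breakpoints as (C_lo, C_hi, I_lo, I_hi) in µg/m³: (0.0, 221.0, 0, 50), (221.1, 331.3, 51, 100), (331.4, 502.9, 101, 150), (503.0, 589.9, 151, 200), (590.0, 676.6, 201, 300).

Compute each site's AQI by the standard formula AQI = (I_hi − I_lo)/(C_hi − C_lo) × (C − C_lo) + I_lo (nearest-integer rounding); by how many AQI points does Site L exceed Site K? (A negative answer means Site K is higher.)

36

Site F: 612.6 lies in 590.0–676.6, so I_lo=201, I_hi=300, C_lo=590.0, C_hi=676.6.
(300−201)/(676.6−590.0) × (612.6−590.0) + 201 = 99/86.6 × 22.6 + 201 ≈ 226.84 → 227.
Site L: 583.1 lies in 503.0–589.9, so I_lo=151, I_hi=200, C_lo=503.0, C_hi=589.9.
(200−151)/(589.9−503.0) × (583.1−503.0) + 151 = 49/86.9 × 80.1 + 151 ≈ 196.17 → 196.
Site H: 243.2 ∈ [221.1, 331.3] ↔ index [51, 100].
51 + (243.2−221.1)·(100−51)/(331.3−221.1) = 51 + 22.1·49/110.2 ≈ 60.83, so AQI = 61.
Site G: 637.2 ∈ [590.0, 676.6] ↔ index [201, 300].
201 + (637.2−590.0)·(300−201)/(676.6−590.0) = 201 + 47.2·99/86.6 ≈ 254.96, so AQI = 255.
Site K: 518.3 ∈ [503.0, 589.9] ↔ index [151, 200].
151 + (518.3−503.0)·(200−151)/(589.9−503.0) = 151 + 15.3·49/86.9 ≈ 159.63, so AQI = 160.
AQIs: Site F=227, Site L=196, Site H=61, Site G=255, Site K=160. Site L (196) − Site K (160) = 36.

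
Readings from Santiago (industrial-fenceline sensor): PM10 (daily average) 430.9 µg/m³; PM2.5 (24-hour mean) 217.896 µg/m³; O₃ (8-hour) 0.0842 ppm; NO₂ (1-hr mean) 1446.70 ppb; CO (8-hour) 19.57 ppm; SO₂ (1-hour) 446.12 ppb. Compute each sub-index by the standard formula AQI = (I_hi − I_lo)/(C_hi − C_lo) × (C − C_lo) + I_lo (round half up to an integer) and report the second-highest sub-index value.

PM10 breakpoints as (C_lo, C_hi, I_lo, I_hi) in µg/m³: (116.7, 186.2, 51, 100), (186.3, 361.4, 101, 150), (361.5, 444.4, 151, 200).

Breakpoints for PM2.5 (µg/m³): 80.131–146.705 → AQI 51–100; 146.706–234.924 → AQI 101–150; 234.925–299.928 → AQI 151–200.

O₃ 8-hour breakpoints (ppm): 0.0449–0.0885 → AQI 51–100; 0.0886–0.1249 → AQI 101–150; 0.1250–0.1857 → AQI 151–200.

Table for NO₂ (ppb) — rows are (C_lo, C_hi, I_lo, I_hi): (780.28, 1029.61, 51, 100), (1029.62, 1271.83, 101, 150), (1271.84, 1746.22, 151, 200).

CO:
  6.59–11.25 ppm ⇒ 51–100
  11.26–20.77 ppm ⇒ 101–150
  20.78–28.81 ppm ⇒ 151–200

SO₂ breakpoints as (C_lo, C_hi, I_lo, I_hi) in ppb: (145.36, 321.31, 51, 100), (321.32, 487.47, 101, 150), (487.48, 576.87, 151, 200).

PM10: row 361.5–444.4 (AQI 151–200). (200−151)·(430.9−361.5)/(444.4−361.5) + 151 = 49·69.4/82.9 + 151 ≈ 192.02 → 192.
PM2.5: 217.896 lies in 146.706–234.924, so I_lo=101, I_hi=150, C_lo=146.706, C_hi=234.924.
(150−101)/(234.924−146.706) × (217.896−146.706) + 101 = 49/88.218 × 71.190 + 101 ≈ 140.54 → 141.
O₃: 0.0842 lies in 0.0449–0.0885, so I_lo=51, I_hi=100, C_lo=0.0449, C_hi=0.0885.
(100−51)/(0.0885−0.0449) × (0.0842−0.0449) + 51 = 49/0.0436 × 0.0393 + 51 ≈ 95.17 → 95.
NO₂: 1446.70 lies in 1271.84–1746.22, so I_lo=151, I_hi=200, C_lo=1271.84, C_hi=1746.22.
(200−151)/(1746.22−1271.84) × (1446.70−1271.84) + 151 = 49/474.38 × 174.86 + 151 ≈ 169.06 → 169.
CO: 19.57 ∈ [11.26, 20.77] ↔ index [101, 150].
101 + (19.57−11.26)·(150−101)/(20.77−11.26) = 101 + 8.31·49/9.51 ≈ 143.82, so AQI = 144.
SO₂: row 321.32–487.47 (AQI 101–150). (150−101)·(446.12−321.32)/(487.47−321.32) + 101 = 49·124.80/166.15 + 101 ≈ 137.81 → 138.
Sub-indices: PM10→192, PM2.5→141, O₃→95, NO₂→169, CO→144, SO₂→138. Ranked high→low: 192, 169, 144, 141, 138, 95. Second-highest sub-index = 169.

169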